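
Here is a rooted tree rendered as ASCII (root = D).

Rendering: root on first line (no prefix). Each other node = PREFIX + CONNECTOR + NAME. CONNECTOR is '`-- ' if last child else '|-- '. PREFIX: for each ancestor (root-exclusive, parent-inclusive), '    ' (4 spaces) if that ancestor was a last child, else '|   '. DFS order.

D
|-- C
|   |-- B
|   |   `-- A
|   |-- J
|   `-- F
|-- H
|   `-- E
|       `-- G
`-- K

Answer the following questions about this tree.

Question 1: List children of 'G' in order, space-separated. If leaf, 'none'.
Node G's children (from adjacency): (leaf)

Answer: none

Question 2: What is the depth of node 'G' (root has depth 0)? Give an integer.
Answer: 3

Derivation:
Path from root to G: D -> H -> E -> G
Depth = number of edges = 3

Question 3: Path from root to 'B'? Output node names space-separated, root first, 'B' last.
Answer: D C B

Derivation:
Walk down from root: D -> C -> B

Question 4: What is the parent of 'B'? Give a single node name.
Scan adjacency: B appears as child of C

Answer: C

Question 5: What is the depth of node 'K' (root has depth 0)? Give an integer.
Answer: 1

Derivation:
Path from root to K: D -> K
Depth = number of edges = 1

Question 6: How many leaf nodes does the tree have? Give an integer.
Leaves (nodes with no children): A, F, G, J, K

Answer: 5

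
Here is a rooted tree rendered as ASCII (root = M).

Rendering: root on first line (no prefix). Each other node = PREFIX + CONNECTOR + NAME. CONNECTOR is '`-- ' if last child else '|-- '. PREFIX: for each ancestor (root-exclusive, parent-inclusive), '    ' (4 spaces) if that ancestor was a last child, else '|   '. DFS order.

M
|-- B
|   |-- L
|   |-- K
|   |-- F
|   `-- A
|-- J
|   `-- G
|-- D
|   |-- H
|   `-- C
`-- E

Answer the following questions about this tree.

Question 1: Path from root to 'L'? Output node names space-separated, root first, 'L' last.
Answer: M B L

Derivation:
Walk down from root: M -> B -> L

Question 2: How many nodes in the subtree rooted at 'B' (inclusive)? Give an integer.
Answer: 5

Derivation:
Subtree rooted at B contains: A, B, F, K, L
Count = 5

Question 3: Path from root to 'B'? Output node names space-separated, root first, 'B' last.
Walk down from root: M -> B

Answer: M B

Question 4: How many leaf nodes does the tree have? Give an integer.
Answer: 8

Derivation:
Leaves (nodes with no children): A, C, E, F, G, H, K, L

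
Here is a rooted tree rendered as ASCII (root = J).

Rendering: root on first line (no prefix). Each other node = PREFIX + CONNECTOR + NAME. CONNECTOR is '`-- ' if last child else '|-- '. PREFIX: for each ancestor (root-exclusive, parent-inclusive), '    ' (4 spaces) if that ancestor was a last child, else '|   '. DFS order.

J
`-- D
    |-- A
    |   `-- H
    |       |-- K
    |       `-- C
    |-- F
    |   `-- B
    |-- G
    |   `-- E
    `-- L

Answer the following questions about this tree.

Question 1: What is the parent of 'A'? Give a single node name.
Scan adjacency: A appears as child of D

Answer: D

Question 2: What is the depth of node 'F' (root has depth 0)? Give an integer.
Path from root to F: J -> D -> F
Depth = number of edges = 2

Answer: 2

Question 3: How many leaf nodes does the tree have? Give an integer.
Leaves (nodes with no children): B, C, E, K, L

Answer: 5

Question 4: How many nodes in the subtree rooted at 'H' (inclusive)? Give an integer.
Answer: 3

Derivation:
Subtree rooted at H contains: C, H, K
Count = 3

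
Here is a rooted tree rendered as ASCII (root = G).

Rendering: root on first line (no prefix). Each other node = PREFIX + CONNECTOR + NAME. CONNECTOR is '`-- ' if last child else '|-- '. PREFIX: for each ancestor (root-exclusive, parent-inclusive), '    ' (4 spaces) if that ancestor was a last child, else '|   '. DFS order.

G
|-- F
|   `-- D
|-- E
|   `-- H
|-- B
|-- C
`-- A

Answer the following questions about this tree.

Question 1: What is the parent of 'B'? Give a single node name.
Answer: G

Derivation:
Scan adjacency: B appears as child of G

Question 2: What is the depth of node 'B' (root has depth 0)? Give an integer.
Path from root to B: G -> B
Depth = number of edges = 1

Answer: 1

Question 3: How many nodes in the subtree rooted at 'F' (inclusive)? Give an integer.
Answer: 2

Derivation:
Subtree rooted at F contains: D, F
Count = 2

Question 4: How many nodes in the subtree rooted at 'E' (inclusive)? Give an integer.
Answer: 2

Derivation:
Subtree rooted at E contains: E, H
Count = 2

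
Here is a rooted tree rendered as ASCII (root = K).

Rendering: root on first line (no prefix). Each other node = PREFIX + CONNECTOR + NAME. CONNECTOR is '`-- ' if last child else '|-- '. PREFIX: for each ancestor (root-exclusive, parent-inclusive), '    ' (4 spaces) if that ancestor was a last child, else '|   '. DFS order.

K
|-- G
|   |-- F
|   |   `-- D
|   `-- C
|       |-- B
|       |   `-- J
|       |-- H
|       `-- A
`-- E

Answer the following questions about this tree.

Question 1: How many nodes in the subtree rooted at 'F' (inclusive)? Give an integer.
Subtree rooted at F contains: D, F
Count = 2

Answer: 2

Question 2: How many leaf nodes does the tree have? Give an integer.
Leaves (nodes with no children): A, D, E, H, J

Answer: 5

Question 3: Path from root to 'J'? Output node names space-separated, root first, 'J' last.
Walk down from root: K -> G -> C -> B -> J

Answer: K G C B J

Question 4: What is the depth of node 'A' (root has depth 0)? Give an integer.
Answer: 3

Derivation:
Path from root to A: K -> G -> C -> A
Depth = number of edges = 3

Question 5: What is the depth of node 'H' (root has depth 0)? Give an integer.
Answer: 3

Derivation:
Path from root to H: K -> G -> C -> H
Depth = number of edges = 3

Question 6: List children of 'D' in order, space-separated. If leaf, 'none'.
Answer: none

Derivation:
Node D's children (from adjacency): (leaf)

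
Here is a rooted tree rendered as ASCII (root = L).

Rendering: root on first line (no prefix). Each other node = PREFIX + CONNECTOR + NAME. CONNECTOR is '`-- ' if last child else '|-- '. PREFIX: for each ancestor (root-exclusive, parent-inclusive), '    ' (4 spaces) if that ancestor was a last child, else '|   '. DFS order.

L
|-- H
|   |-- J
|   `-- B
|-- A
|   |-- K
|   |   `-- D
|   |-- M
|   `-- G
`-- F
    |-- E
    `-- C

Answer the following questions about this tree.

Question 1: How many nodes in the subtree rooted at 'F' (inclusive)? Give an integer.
Subtree rooted at F contains: C, E, F
Count = 3

Answer: 3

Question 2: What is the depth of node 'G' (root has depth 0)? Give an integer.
Answer: 2

Derivation:
Path from root to G: L -> A -> G
Depth = number of edges = 2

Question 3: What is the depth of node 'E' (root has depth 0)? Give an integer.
Path from root to E: L -> F -> E
Depth = number of edges = 2

Answer: 2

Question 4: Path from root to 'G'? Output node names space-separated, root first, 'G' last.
Walk down from root: L -> A -> G

Answer: L A G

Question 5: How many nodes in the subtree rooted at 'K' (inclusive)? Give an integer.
Answer: 2

Derivation:
Subtree rooted at K contains: D, K
Count = 2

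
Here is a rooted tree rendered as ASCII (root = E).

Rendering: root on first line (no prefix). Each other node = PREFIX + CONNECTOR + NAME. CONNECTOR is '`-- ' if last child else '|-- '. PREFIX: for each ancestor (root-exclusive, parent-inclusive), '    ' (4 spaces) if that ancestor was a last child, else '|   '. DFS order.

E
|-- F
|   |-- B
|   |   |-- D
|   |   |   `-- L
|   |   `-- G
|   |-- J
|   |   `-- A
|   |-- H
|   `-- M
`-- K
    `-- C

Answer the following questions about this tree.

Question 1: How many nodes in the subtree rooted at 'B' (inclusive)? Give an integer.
Answer: 4

Derivation:
Subtree rooted at B contains: B, D, G, L
Count = 4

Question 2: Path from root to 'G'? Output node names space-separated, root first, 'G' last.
Walk down from root: E -> F -> B -> G

Answer: E F B G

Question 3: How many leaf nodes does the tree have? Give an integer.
Answer: 6

Derivation:
Leaves (nodes with no children): A, C, G, H, L, M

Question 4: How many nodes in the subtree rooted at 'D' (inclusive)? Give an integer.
Subtree rooted at D contains: D, L
Count = 2

Answer: 2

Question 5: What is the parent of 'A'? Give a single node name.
Scan adjacency: A appears as child of J

Answer: J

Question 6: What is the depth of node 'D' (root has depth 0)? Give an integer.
Answer: 3

Derivation:
Path from root to D: E -> F -> B -> D
Depth = number of edges = 3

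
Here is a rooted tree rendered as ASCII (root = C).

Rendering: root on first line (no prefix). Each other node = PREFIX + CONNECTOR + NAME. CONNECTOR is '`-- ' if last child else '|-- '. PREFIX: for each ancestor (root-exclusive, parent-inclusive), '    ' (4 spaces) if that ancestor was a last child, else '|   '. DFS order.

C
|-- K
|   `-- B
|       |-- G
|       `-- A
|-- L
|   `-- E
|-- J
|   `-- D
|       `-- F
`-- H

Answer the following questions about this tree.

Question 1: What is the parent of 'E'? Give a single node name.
Scan adjacency: E appears as child of L

Answer: L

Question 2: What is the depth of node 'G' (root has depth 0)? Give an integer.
Answer: 3

Derivation:
Path from root to G: C -> K -> B -> G
Depth = number of edges = 3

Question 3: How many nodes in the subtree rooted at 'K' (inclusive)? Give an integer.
Subtree rooted at K contains: A, B, G, K
Count = 4

Answer: 4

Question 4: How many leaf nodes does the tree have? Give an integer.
Leaves (nodes with no children): A, E, F, G, H

Answer: 5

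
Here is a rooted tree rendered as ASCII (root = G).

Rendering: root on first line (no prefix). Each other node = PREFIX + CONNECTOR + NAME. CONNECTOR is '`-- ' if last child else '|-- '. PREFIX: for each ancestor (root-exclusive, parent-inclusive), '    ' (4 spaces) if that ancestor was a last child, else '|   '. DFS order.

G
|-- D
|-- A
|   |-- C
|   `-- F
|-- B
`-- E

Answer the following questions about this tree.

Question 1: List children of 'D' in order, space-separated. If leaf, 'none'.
Answer: none

Derivation:
Node D's children (from adjacency): (leaf)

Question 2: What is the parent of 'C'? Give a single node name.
Answer: A

Derivation:
Scan adjacency: C appears as child of A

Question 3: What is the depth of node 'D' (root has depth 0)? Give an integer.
Answer: 1

Derivation:
Path from root to D: G -> D
Depth = number of edges = 1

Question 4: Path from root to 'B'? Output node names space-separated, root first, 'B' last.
Answer: G B

Derivation:
Walk down from root: G -> B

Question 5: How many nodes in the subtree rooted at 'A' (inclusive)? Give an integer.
Subtree rooted at A contains: A, C, F
Count = 3

Answer: 3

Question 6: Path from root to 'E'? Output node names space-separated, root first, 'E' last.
Walk down from root: G -> E

Answer: G E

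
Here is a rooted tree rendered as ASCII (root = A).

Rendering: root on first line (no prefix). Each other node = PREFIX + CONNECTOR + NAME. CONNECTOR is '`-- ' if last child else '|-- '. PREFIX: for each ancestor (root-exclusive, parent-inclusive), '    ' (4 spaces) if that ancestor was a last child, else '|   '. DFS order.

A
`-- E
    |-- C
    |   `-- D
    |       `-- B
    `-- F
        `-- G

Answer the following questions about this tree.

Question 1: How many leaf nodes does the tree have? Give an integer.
Leaves (nodes with no children): B, G

Answer: 2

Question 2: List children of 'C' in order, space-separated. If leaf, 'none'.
Node C's children (from adjacency): D

Answer: D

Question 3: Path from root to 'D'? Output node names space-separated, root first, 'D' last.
Walk down from root: A -> E -> C -> D

Answer: A E C D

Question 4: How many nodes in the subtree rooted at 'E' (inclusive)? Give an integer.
Subtree rooted at E contains: B, C, D, E, F, G
Count = 6

Answer: 6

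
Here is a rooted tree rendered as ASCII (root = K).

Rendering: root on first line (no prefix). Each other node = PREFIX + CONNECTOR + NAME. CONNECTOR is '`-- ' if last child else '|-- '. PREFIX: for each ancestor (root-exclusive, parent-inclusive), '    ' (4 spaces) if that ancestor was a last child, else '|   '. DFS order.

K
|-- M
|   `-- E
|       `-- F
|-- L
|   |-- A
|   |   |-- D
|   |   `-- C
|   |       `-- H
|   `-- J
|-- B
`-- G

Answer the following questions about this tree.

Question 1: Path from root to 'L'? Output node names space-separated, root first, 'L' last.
Walk down from root: K -> L

Answer: K L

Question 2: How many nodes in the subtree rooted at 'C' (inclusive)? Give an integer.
Answer: 2

Derivation:
Subtree rooted at C contains: C, H
Count = 2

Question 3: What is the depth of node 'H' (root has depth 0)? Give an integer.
Answer: 4

Derivation:
Path from root to H: K -> L -> A -> C -> H
Depth = number of edges = 4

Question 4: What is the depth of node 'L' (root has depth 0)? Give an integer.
Answer: 1

Derivation:
Path from root to L: K -> L
Depth = number of edges = 1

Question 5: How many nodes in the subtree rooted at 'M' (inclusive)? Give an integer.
Answer: 3

Derivation:
Subtree rooted at M contains: E, F, M
Count = 3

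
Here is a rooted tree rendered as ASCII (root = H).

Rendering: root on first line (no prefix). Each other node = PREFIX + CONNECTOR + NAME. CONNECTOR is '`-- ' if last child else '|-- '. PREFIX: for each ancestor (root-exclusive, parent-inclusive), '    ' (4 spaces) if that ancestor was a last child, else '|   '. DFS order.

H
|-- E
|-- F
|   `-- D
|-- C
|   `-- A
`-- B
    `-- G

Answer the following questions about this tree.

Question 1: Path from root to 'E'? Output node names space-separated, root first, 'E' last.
Walk down from root: H -> E

Answer: H E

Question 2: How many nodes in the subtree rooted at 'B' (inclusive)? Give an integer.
Subtree rooted at B contains: B, G
Count = 2

Answer: 2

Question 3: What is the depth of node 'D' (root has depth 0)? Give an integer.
Answer: 2

Derivation:
Path from root to D: H -> F -> D
Depth = number of edges = 2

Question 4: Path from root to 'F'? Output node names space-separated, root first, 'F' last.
Walk down from root: H -> F

Answer: H F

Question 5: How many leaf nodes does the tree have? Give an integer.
Leaves (nodes with no children): A, D, E, G

Answer: 4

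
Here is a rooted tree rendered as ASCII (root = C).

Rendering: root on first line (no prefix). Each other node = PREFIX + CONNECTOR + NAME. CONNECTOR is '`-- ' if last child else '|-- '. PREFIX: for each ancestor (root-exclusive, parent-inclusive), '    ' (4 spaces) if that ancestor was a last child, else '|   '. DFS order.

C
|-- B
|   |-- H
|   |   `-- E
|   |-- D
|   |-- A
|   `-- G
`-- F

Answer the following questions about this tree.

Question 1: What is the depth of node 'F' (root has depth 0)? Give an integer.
Answer: 1

Derivation:
Path from root to F: C -> F
Depth = number of edges = 1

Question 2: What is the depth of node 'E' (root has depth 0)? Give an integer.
Path from root to E: C -> B -> H -> E
Depth = number of edges = 3

Answer: 3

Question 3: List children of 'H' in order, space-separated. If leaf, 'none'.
Node H's children (from adjacency): E

Answer: E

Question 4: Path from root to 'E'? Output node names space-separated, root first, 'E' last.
Answer: C B H E

Derivation:
Walk down from root: C -> B -> H -> E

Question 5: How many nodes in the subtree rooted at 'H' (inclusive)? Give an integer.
Subtree rooted at H contains: E, H
Count = 2

Answer: 2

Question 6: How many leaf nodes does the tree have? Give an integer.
Answer: 5

Derivation:
Leaves (nodes with no children): A, D, E, F, G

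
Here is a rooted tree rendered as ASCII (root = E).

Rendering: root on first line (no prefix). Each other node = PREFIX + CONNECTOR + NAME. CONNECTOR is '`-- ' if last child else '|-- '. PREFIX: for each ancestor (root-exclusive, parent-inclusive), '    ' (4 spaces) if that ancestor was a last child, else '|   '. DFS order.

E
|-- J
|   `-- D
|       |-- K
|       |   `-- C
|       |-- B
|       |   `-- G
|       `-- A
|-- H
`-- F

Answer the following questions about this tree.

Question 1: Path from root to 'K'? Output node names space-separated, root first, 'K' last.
Answer: E J D K

Derivation:
Walk down from root: E -> J -> D -> K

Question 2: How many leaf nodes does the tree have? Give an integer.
Leaves (nodes with no children): A, C, F, G, H

Answer: 5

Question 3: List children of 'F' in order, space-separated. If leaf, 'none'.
Node F's children (from adjacency): (leaf)

Answer: none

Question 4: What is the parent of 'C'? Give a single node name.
Answer: K

Derivation:
Scan adjacency: C appears as child of K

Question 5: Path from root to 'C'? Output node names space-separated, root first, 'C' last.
Answer: E J D K C

Derivation:
Walk down from root: E -> J -> D -> K -> C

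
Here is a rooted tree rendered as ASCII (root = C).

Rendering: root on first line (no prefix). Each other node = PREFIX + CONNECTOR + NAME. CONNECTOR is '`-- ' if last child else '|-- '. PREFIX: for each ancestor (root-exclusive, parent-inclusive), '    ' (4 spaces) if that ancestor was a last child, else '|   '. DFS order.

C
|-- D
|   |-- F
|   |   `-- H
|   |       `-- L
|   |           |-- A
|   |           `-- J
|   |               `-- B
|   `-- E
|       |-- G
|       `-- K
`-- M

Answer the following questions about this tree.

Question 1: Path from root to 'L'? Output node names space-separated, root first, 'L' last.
Walk down from root: C -> D -> F -> H -> L

Answer: C D F H L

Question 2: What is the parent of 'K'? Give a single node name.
Scan adjacency: K appears as child of E

Answer: E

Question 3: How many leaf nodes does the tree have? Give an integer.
Leaves (nodes with no children): A, B, G, K, M

Answer: 5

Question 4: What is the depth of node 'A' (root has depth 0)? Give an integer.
Answer: 5

Derivation:
Path from root to A: C -> D -> F -> H -> L -> A
Depth = number of edges = 5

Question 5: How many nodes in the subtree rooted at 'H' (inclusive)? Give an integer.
Answer: 5

Derivation:
Subtree rooted at H contains: A, B, H, J, L
Count = 5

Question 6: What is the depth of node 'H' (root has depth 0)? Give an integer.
Answer: 3

Derivation:
Path from root to H: C -> D -> F -> H
Depth = number of edges = 3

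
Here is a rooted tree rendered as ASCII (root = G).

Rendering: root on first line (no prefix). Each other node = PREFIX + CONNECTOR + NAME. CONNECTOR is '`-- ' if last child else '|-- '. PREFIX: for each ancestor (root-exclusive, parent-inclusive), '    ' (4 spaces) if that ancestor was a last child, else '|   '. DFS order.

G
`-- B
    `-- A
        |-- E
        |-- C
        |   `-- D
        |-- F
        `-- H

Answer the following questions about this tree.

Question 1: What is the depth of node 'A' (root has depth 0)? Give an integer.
Answer: 2

Derivation:
Path from root to A: G -> B -> A
Depth = number of edges = 2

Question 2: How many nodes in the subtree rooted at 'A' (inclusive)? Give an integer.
Subtree rooted at A contains: A, C, D, E, F, H
Count = 6

Answer: 6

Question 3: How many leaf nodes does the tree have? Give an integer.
Answer: 4

Derivation:
Leaves (nodes with no children): D, E, F, H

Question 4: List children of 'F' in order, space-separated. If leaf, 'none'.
Answer: none

Derivation:
Node F's children (from adjacency): (leaf)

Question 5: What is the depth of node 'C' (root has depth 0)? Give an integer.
Answer: 3

Derivation:
Path from root to C: G -> B -> A -> C
Depth = number of edges = 3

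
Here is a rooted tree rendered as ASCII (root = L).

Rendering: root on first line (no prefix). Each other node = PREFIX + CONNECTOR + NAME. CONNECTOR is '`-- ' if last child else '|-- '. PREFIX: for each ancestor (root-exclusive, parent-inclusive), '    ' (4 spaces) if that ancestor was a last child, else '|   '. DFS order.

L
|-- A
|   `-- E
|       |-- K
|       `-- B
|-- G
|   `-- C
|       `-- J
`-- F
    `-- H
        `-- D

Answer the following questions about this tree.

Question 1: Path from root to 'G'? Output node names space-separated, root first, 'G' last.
Answer: L G

Derivation:
Walk down from root: L -> G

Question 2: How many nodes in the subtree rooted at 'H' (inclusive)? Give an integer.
Answer: 2

Derivation:
Subtree rooted at H contains: D, H
Count = 2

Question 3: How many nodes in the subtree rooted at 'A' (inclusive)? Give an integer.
Answer: 4

Derivation:
Subtree rooted at A contains: A, B, E, K
Count = 4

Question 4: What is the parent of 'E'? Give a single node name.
Answer: A

Derivation:
Scan adjacency: E appears as child of A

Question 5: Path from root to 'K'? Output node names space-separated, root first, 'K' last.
Answer: L A E K

Derivation:
Walk down from root: L -> A -> E -> K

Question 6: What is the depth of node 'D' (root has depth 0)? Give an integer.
Path from root to D: L -> F -> H -> D
Depth = number of edges = 3

Answer: 3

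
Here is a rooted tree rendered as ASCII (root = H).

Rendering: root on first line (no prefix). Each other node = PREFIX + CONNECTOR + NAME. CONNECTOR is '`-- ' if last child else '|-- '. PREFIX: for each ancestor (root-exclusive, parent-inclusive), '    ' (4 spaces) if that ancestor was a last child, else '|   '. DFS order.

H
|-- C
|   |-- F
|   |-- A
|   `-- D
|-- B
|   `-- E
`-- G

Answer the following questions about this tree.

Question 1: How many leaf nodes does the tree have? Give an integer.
Answer: 5

Derivation:
Leaves (nodes with no children): A, D, E, F, G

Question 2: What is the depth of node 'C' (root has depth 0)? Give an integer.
Answer: 1

Derivation:
Path from root to C: H -> C
Depth = number of edges = 1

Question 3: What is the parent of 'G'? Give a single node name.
Answer: H

Derivation:
Scan adjacency: G appears as child of H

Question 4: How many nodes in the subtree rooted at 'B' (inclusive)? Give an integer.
Answer: 2

Derivation:
Subtree rooted at B contains: B, E
Count = 2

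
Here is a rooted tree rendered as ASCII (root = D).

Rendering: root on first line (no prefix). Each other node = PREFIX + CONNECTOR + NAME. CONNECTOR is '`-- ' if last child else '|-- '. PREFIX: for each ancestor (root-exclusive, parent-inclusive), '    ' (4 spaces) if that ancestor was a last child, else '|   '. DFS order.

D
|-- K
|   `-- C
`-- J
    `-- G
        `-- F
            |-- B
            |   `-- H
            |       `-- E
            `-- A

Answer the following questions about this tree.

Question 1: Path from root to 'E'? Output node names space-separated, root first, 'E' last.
Answer: D J G F B H E

Derivation:
Walk down from root: D -> J -> G -> F -> B -> H -> E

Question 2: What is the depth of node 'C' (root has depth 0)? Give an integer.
Path from root to C: D -> K -> C
Depth = number of edges = 2

Answer: 2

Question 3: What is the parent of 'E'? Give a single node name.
Answer: H

Derivation:
Scan adjacency: E appears as child of H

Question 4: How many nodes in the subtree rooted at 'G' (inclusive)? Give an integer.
Subtree rooted at G contains: A, B, E, F, G, H
Count = 6

Answer: 6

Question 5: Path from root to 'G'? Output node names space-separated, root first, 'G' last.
Answer: D J G

Derivation:
Walk down from root: D -> J -> G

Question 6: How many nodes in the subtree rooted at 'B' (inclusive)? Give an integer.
Subtree rooted at B contains: B, E, H
Count = 3

Answer: 3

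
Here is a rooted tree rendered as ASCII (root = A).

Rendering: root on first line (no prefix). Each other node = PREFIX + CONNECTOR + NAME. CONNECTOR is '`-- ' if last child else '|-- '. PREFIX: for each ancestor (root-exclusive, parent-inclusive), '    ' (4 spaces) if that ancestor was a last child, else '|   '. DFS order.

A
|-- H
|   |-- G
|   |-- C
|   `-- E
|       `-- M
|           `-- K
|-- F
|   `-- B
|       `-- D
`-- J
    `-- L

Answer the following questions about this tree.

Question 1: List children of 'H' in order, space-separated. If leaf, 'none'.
Answer: G C E

Derivation:
Node H's children (from adjacency): G, C, E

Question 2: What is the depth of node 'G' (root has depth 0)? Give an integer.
Answer: 2

Derivation:
Path from root to G: A -> H -> G
Depth = number of edges = 2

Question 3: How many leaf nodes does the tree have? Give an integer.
Answer: 5

Derivation:
Leaves (nodes with no children): C, D, G, K, L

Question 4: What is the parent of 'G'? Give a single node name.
Scan adjacency: G appears as child of H

Answer: H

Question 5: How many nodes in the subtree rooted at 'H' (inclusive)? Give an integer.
Subtree rooted at H contains: C, E, G, H, K, M
Count = 6

Answer: 6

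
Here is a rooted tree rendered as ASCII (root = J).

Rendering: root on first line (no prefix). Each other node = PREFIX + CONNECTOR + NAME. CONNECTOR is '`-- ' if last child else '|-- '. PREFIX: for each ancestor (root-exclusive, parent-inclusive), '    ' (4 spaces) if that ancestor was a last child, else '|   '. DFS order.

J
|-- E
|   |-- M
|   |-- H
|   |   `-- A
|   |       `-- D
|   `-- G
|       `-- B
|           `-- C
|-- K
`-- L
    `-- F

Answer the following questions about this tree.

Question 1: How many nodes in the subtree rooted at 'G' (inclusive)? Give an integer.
Subtree rooted at G contains: B, C, G
Count = 3

Answer: 3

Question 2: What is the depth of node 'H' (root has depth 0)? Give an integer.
Path from root to H: J -> E -> H
Depth = number of edges = 2

Answer: 2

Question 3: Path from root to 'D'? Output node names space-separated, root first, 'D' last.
Answer: J E H A D

Derivation:
Walk down from root: J -> E -> H -> A -> D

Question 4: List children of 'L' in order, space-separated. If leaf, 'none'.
Node L's children (from adjacency): F

Answer: F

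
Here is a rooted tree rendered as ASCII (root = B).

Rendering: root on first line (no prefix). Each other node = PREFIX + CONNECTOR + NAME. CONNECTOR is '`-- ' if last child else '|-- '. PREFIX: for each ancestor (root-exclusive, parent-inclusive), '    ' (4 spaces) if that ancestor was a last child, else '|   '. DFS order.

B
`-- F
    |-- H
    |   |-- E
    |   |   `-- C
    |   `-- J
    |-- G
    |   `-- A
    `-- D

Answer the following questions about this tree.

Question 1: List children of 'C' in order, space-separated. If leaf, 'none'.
Answer: none

Derivation:
Node C's children (from adjacency): (leaf)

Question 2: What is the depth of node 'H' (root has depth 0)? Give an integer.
Path from root to H: B -> F -> H
Depth = number of edges = 2

Answer: 2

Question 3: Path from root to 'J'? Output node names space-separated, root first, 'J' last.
Walk down from root: B -> F -> H -> J

Answer: B F H J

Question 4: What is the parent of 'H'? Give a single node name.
Answer: F

Derivation:
Scan adjacency: H appears as child of F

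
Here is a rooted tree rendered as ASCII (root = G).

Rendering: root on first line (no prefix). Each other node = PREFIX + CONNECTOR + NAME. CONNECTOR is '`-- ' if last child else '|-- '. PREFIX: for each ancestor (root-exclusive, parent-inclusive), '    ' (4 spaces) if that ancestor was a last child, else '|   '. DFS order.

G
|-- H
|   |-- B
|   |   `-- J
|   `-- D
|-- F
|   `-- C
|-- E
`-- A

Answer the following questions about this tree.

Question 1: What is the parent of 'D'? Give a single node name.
Scan adjacency: D appears as child of H

Answer: H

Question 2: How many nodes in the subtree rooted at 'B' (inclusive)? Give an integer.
Subtree rooted at B contains: B, J
Count = 2

Answer: 2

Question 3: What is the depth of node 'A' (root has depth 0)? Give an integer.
Answer: 1

Derivation:
Path from root to A: G -> A
Depth = number of edges = 1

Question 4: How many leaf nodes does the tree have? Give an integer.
Leaves (nodes with no children): A, C, D, E, J

Answer: 5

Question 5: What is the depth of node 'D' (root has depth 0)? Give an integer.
Path from root to D: G -> H -> D
Depth = number of edges = 2

Answer: 2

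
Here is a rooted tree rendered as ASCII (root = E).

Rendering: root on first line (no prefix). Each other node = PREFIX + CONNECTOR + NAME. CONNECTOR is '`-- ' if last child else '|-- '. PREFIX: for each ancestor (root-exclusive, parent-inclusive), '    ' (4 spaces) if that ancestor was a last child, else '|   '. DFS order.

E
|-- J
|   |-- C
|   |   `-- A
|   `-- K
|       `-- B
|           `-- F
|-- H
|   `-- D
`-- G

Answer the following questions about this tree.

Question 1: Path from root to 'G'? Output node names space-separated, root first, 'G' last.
Answer: E G

Derivation:
Walk down from root: E -> G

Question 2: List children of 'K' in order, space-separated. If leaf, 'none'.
Node K's children (from adjacency): B

Answer: B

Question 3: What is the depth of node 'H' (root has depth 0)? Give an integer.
Path from root to H: E -> H
Depth = number of edges = 1

Answer: 1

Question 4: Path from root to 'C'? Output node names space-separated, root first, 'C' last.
Answer: E J C

Derivation:
Walk down from root: E -> J -> C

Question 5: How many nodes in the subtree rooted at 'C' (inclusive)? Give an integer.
Answer: 2

Derivation:
Subtree rooted at C contains: A, C
Count = 2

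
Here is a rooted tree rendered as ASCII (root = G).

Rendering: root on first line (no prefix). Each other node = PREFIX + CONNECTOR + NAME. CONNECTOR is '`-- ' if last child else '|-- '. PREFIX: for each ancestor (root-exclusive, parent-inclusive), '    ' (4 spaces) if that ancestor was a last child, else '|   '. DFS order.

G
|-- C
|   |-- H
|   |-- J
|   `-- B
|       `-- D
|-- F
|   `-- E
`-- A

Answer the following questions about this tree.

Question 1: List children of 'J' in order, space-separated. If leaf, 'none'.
Node J's children (from adjacency): (leaf)

Answer: none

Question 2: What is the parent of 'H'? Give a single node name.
Answer: C

Derivation:
Scan adjacency: H appears as child of C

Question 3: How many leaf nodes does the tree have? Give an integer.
Leaves (nodes with no children): A, D, E, H, J

Answer: 5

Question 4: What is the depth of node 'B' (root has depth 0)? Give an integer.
Path from root to B: G -> C -> B
Depth = number of edges = 2

Answer: 2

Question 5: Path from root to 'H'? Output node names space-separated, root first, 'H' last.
Walk down from root: G -> C -> H

Answer: G C H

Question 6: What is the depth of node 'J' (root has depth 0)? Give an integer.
Answer: 2

Derivation:
Path from root to J: G -> C -> J
Depth = number of edges = 2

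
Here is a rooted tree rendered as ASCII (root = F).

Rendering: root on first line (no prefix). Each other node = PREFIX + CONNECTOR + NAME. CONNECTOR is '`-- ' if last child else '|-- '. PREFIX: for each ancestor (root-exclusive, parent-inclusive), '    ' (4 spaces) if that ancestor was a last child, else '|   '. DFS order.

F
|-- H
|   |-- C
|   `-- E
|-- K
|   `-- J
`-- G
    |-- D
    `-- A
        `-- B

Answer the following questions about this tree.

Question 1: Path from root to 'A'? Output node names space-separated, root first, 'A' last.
Answer: F G A

Derivation:
Walk down from root: F -> G -> A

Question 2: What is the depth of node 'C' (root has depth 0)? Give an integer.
Path from root to C: F -> H -> C
Depth = number of edges = 2

Answer: 2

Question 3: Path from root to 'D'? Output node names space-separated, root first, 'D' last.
Walk down from root: F -> G -> D

Answer: F G D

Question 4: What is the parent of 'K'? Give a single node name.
Answer: F

Derivation:
Scan adjacency: K appears as child of F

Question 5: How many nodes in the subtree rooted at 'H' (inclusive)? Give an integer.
Subtree rooted at H contains: C, E, H
Count = 3

Answer: 3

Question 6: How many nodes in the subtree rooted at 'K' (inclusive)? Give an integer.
Subtree rooted at K contains: J, K
Count = 2

Answer: 2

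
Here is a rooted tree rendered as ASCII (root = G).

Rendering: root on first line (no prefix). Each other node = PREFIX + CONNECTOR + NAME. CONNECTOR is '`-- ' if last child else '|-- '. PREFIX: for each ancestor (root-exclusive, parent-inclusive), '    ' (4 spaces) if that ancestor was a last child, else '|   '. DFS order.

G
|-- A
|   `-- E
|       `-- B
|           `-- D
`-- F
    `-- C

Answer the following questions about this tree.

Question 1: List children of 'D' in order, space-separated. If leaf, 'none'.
Answer: none

Derivation:
Node D's children (from adjacency): (leaf)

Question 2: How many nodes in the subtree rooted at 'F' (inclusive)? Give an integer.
Answer: 2

Derivation:
Subtree rooted at F contains: C, F
Count = 2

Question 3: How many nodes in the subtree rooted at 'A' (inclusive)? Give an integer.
Answer: 4

Derivation:
Subtree rooted at A contains: A, B, D, E
Count = 4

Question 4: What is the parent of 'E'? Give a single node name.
Scan adjacency: E appears as child of A

Answer: A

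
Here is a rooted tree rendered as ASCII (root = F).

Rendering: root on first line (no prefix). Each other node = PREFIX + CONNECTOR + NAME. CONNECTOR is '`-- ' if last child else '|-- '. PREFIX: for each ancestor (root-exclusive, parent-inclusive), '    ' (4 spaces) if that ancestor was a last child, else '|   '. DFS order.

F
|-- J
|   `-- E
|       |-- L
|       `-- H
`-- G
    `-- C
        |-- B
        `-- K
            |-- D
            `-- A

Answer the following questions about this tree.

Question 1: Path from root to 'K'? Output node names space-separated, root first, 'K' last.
Walk down from root: F -> G -> C -> K

Answer: F G C K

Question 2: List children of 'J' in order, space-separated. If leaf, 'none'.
Node J's children (from adjacency): E

Answer: E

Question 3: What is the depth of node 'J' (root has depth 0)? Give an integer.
Path from root to J: F -> J
Depth = number of edges = 1

Answer: 1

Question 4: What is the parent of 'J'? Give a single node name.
Scan adjacency: J appears as child of F

Answer: F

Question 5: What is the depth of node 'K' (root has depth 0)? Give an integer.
Path from root to K: F -> G -> C -> K
Depth = number of edges = 3

Answer: 3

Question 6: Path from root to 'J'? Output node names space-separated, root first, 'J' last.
Answer: F J

Derivation:
Walk down from root: F -> J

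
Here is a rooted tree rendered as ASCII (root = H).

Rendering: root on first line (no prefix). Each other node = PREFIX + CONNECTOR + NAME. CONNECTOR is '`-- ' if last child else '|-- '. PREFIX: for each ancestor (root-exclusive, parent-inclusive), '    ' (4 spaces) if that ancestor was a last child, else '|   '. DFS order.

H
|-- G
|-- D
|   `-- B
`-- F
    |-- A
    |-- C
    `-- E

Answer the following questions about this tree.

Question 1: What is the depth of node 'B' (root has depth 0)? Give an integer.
Path from root to B: H -> D -> B
Depth = number of edges = 2

Answer: 2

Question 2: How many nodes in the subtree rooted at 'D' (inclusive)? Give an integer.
Subtree rooted at D contains: B, D
Count = 2

Answer: 2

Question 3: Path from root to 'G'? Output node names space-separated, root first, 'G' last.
Walk down from root: H -> G

Answer: H G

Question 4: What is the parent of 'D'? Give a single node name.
Answer: H

Derivation:
Scan adjacency: D appears as child of H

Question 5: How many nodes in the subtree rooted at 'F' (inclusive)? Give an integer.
Subtree rooted at F contains: A, C, E, F
Count = 4

Answer: 4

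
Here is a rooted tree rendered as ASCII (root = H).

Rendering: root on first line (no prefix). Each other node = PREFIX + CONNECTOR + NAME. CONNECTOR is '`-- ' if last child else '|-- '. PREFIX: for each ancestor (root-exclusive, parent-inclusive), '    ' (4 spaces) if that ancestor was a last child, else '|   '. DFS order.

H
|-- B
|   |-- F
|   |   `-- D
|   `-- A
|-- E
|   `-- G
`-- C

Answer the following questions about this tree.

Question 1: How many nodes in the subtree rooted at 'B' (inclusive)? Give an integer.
Subtree rooted at B contains: A, B, D, F
Count = 4

Answer: 4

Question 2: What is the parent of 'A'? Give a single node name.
Scan adjacency: A appears as child of B

Answer: B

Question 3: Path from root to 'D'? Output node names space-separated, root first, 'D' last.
Walk down from root: H -> B -> F -> D

Answer: H B F D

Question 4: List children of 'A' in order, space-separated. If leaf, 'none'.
Node A's children (from adjacency): (leaf)

Answer: none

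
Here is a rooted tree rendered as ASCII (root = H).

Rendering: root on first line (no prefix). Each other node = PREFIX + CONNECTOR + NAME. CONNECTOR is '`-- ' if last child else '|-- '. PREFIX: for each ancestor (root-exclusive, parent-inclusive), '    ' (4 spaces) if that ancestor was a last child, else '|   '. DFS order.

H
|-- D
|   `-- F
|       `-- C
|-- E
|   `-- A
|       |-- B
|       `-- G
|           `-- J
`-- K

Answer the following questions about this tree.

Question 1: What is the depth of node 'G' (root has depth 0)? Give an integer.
Answer: 3

Derivation:
Path from root to G: H -> E -> A -> G
Depth = number of edges = 3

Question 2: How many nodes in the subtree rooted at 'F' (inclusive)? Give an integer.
Subtree rooted at F contains: C, F
Count = 2

Answer: 2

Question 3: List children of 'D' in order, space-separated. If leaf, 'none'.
Node D's children (from adjacency): F

Answer: F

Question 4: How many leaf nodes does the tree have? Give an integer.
Leaves (nodes with no children): B, C, J, K

Answer: 4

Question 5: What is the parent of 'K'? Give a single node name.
Answer: H

Derivation:
Scan adjacency: K appears as child of H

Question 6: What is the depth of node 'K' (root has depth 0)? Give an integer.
Path from root to K: H -> K
Depth = number of edges = 1

Answer: 1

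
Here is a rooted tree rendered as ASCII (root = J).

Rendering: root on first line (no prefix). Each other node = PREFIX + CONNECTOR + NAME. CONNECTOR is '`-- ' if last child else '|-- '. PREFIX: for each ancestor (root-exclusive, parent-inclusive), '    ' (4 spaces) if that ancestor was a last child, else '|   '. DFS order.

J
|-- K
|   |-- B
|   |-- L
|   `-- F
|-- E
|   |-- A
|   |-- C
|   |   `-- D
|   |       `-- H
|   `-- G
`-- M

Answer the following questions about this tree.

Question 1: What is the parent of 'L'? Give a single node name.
Scan adjacency: L appears as child of K

Answer: K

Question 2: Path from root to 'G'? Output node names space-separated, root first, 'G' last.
Walk down from root: J -> E -> G

Answer: J E G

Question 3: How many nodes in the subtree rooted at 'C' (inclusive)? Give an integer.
Answer: 3

Derivation:
Subtree rooted at C contains: C, D, H
Count = 3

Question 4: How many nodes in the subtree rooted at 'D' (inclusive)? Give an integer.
Answer: 2

Derivation:
Subtree rooted at D contains: D, H
Count = 2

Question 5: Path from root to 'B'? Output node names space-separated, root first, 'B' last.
Answer: J K B

Derivation:
Walk down from root: J -> K -> B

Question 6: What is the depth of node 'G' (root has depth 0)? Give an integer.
Path from root to G: J -> E -> G
Depth = number of edges = 2

Answer: 2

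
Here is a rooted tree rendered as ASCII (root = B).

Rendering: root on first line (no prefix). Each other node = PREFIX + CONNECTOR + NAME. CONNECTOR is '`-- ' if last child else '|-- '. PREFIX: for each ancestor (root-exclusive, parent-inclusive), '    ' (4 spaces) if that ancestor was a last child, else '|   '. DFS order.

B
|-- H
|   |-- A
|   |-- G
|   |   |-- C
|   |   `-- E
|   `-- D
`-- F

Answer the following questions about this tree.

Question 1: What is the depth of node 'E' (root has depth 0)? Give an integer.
Answer: 3

Derivation:
Path from root to E: B -> H -> G -> E
Depth = number of edges = 3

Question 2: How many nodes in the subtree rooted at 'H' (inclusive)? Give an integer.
Subtree rooted at H contains: A, C, D, E, G, H
Count = 6

Answer: 6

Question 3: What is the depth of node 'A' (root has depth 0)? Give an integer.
Path from root to A: B -> H -> A
Depth = number of edges = 2

Answer: 2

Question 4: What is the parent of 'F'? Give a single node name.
Answer: B

Derivation:
Scan adjacency: F appears as child of B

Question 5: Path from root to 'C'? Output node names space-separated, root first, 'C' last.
Answer: B H G C

Derivation:
Walk down from root: B -> H -> G -> C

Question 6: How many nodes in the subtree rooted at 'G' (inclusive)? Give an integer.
Answer: 3

Derivation:
Subtree rooted at G contains: C, E, G
Count = 3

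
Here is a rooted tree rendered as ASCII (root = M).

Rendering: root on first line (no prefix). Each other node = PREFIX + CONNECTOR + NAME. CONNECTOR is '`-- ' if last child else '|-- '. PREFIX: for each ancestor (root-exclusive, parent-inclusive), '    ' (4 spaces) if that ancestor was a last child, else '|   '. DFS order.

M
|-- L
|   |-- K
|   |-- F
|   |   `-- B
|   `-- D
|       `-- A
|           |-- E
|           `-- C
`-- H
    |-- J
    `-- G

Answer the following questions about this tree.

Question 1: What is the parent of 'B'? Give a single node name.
Scan adjacency: B appears as child of F

Answer: F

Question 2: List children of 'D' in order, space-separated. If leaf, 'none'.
Node D's children (from adjacency): A

Answer: A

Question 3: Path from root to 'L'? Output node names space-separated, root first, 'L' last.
Walk down from root: M -> L

Answer: M L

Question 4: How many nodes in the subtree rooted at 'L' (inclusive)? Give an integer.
Subtree rooted at L contains: A, B, C, D, E, F, K, L
Count = 8

Answer: 8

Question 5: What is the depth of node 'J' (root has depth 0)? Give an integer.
Path from root to J: M -> H -> J
Depth = number of edges = 2

Answer: 2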